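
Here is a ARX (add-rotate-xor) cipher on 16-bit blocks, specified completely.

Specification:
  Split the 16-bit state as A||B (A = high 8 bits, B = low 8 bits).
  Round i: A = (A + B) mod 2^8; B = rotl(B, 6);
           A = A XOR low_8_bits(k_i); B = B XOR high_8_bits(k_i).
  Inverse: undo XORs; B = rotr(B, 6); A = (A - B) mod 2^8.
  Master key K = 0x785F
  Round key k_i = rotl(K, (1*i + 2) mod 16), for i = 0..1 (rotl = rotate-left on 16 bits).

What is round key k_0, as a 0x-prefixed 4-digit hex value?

K = 0x785F
k_0 = rotl(K, (1*0+2) mod 16) = rotl(K, 2) = 0xE17D

0xE17D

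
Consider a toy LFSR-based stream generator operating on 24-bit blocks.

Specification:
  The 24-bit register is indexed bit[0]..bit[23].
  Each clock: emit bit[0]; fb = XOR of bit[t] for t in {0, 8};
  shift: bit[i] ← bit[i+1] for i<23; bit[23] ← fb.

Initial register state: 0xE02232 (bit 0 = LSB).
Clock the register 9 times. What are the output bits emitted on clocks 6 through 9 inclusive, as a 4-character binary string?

reg_0 = 0xE02232
clock 1: out=0, reg = 0x701119
clock 2: out=1, reg = 0x38088C
clock 3: out=0, reg = 0x1C0446
clock 4: out=0, reg = 0x0E0223
clock 5: out=1, reg = 0x870111
clock 6: out=1, reg = 0x438088
clock 7: out=0, reg = 0x21C044
clock 8: out=0, reg = 0x10E022
clock 9: out=0, reg = 0x087011

1000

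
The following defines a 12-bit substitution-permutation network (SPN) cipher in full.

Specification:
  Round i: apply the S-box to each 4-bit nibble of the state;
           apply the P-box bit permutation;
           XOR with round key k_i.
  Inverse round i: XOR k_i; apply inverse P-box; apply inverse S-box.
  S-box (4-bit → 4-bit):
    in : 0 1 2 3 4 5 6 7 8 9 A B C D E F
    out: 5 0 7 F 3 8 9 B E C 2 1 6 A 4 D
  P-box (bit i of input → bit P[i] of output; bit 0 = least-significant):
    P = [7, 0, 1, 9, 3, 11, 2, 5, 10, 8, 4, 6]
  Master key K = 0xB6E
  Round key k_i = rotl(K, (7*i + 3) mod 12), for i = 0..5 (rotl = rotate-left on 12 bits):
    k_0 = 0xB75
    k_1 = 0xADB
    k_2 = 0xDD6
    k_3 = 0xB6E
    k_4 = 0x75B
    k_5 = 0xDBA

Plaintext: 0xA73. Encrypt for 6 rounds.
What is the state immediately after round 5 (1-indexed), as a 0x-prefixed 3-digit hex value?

s_0 = plaintext = 0xA73
s_1 = Round(s_0, k_0) = 0x0DE
s_2 = Round(s_1, k_1) = 0x6E9
s_3 = Round(s_2, k_2) = 0xB90
s_4 = Round(s_3, k_3) = 0xFC8
s_5 = Round(s_4, k_4) = 0x90C
s_6 = Round(s_5, k_5) = 0xDE5

0x90C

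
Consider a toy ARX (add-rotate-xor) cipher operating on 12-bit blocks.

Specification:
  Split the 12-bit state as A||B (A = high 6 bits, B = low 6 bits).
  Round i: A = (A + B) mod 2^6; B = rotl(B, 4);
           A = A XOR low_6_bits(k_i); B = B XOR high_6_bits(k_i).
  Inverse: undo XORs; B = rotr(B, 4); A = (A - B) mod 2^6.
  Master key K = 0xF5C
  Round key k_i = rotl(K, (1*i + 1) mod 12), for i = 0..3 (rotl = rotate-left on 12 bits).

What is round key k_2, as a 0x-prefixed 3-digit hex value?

0xAE7

K = 0xF5C
k_0 = rotl(K, (1*0+1) mod 12) = rotl(K, 1) = 0xEB9
k_1 = rotl(K, (1*1+1) mod 12) = rotl(K, 2) = 0xD73
k_2 = rotl(K, (1*2+1) mod 12) = rotl(K, 3) = 0xAE7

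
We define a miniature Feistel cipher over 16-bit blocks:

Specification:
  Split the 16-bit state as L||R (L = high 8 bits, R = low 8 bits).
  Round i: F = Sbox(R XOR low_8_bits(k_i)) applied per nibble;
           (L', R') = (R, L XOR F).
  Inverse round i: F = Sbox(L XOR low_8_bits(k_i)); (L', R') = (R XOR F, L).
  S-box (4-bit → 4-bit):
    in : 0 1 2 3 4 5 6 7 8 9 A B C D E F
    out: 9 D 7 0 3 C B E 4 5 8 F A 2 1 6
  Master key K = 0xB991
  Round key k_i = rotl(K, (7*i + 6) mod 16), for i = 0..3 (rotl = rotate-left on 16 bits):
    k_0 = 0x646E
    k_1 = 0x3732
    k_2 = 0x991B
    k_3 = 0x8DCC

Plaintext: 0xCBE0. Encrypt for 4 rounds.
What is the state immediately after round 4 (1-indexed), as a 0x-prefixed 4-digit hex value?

0x1C3D

s_0 = plaintext = 0xCBE0
s_1 = Round(s_0, k_0) = 0xE08A
s_2 = Round(s_1, k_1) = 0x8A14
s_3 = Round(s_2, k_2) = 0x141C
s_4 = Round(s_3, k_3) = 0x1C3D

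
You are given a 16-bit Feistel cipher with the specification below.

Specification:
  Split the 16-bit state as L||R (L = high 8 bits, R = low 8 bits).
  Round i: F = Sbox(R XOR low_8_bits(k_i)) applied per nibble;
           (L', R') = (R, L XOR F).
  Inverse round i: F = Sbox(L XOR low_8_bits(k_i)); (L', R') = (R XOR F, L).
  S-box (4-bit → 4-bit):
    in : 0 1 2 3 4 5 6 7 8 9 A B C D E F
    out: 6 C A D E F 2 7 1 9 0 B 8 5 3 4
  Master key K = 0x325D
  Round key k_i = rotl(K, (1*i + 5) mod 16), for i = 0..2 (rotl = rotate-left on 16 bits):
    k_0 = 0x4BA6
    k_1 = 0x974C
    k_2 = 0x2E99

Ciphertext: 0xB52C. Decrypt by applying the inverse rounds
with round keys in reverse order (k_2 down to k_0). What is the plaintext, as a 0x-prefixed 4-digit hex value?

s_0 = ciphertext = 0xB52C
s_1 = InvRound(s_0, k_2) = 0x84B5
s_2 = InvRound(s_1, k_1) = 0x3484
s_3 = InvRound(s_2, k_0) = 0x1E34

0x1E34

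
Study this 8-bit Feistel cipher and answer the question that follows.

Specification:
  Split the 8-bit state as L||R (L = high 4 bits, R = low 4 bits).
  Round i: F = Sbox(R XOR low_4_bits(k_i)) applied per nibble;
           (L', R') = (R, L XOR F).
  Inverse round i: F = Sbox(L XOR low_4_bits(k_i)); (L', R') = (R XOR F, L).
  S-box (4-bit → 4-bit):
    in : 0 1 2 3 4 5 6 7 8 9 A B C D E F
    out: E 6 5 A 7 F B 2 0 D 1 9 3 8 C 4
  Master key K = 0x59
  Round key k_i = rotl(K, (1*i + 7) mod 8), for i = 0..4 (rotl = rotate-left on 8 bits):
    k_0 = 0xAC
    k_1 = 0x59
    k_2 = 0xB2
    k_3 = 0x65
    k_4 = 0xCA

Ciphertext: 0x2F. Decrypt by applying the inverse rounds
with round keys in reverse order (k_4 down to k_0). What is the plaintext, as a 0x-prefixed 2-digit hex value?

0xFD

s_0 = ciphertext = 0x2F
s_1 = InvRound(s_0, k_4) = 0xF2
s_2 = InvRound(s_1, k_3) = 0x3F
s_3 = InvRound(s_2, k_2) = 0x93
s_4 = InvRound(s_3, k_1) = 0xD9
s_5 = InvRound(s_4, k_0) = 0xFD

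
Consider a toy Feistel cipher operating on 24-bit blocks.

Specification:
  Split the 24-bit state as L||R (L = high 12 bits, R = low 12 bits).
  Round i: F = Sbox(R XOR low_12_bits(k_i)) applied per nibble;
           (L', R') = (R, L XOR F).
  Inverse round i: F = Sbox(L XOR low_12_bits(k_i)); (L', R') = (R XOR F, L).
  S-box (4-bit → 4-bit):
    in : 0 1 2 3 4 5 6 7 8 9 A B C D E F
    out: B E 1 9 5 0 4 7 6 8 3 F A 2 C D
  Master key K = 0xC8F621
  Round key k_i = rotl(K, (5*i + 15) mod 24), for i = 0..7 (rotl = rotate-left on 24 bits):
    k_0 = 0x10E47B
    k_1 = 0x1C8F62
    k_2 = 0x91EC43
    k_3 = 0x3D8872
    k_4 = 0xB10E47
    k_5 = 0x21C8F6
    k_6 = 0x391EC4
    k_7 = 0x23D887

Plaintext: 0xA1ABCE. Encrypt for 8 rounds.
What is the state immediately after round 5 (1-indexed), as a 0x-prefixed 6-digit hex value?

0x3AFBE3

s_0 = plaintext = 0xA1ABCE
s_1 = Round(s_0, k_0) = 0xBCE7EA
s_2 = Round(s_1, k_1) = 0x7EADA8
s_3 = Round(s_2, k_2) = 0xDA8925
s_4 = Round(s_3, k_3) = 0x9253AF
s_5 = Round(s_4, k_4) = 0x3AFBE3
s_6 = Round(s_5, k_5) = 0xBE3A4F
s_7 = Round(s_6, k_6) = 0xA4FE8C
s_8 = Round(s_7, k_7) = 0xE8CEF0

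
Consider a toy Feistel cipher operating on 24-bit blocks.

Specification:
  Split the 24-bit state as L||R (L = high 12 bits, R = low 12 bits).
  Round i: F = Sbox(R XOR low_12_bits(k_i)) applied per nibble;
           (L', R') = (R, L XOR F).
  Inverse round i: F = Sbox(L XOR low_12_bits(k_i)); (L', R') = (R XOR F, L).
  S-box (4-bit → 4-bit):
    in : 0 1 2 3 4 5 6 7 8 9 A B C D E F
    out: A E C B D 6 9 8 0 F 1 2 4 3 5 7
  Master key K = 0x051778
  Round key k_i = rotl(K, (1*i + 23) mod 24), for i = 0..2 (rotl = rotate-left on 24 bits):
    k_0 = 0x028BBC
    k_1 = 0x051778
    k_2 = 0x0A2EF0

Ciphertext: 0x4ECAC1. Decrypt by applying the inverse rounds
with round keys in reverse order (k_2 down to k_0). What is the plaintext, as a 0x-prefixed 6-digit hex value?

s_0 = ciphertext = 0x4ECAC1
s_1 = InvRound(s_0, k_2) = 0xB254EC
s_2 = InvRound(s_1, k_1) = 0x08FB25
s_3 = InvRound(s_2, k_0) = 0x99E08F

0x99E08F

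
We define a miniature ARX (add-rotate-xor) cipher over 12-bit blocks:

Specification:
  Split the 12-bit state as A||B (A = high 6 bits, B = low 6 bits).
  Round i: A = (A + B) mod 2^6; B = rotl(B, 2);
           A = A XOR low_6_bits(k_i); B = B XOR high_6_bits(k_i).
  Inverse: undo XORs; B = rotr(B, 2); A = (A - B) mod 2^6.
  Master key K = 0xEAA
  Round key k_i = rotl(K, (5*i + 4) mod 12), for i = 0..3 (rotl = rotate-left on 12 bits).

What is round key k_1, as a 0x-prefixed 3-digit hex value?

0x5D5

K = 0xEAA
k_0 = rotl(K, (5*0+4) mod 12) = rotl(K, 4) = 0xAAE
k_1 = rotl(K, (5*1+4) mod 12) = rotl(K, 9) = 0x5D5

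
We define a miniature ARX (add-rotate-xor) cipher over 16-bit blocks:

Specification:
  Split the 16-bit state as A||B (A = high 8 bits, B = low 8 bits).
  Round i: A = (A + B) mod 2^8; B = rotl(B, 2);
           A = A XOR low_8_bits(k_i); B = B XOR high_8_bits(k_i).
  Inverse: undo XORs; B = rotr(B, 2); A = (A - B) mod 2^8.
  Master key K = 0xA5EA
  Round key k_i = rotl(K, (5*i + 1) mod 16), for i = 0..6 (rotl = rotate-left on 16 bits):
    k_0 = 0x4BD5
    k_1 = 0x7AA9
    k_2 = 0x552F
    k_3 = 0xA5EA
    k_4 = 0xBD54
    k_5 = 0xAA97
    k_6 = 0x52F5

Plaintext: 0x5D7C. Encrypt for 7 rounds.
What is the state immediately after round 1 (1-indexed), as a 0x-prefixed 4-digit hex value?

0x0CBA

s_0 = plaintext = 0x5D7C
s_1 = Round(s_0, k_0) = 0x0CBA
s_2 = Round(s_1, k_1) = 0x6F90
s_3 = Round(s_2, k_2) = 0xD017
s_4 = Round(s_3, k_3) = 0x0DF9
s_5 = Round(s_4, k_4) = 0x525A
s_6 = Round(s_5, k_5) = 0x3BC3
s_7 = Round(s_6, k_6) = 0x0B5D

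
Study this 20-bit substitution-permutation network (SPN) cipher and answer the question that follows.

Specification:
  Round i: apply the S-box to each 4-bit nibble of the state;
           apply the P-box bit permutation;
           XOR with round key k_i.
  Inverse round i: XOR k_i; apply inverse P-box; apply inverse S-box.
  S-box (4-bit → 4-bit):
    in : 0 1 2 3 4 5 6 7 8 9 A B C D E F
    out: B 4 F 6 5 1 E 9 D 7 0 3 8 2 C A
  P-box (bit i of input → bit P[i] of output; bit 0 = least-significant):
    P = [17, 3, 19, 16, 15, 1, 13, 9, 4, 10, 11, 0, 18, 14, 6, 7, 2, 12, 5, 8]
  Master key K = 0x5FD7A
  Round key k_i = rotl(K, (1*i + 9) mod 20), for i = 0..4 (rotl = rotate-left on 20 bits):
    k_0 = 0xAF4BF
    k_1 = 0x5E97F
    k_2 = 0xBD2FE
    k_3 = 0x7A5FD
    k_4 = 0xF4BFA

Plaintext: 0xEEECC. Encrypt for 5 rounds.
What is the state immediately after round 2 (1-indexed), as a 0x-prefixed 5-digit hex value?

0xC3DFA

s_0 = plaintext = 0xEEECC
s_1 = Round(s_0, k_0) = 0xBFF5E
s_2 = Round(s_1, k_1) = 0xC3DFA
s_3 = Round(s_2, k_2) = 0xB95BC
s_4 = Round(s_3, k_3) = 0x275AB
s_5 = Round(s_4, k_4) = 0x95A46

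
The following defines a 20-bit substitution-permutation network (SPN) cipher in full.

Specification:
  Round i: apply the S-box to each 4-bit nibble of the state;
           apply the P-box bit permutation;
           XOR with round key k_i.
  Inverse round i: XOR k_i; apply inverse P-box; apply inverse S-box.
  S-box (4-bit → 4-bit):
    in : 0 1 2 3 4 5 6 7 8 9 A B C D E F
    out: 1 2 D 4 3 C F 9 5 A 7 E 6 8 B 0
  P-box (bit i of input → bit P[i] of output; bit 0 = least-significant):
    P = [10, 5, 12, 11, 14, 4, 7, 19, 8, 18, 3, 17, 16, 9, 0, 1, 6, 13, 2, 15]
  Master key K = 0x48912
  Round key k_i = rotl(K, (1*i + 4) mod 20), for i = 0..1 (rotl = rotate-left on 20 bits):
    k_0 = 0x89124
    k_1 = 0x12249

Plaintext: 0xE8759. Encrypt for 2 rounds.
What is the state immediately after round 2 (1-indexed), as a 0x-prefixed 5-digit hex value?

s_0 = plaintext = 0xE8759
s_1 = Round(s_0, k_0) = 0x338C5
s_2 = Round(s_1, k_1) = 0x13BD4

0x13BD4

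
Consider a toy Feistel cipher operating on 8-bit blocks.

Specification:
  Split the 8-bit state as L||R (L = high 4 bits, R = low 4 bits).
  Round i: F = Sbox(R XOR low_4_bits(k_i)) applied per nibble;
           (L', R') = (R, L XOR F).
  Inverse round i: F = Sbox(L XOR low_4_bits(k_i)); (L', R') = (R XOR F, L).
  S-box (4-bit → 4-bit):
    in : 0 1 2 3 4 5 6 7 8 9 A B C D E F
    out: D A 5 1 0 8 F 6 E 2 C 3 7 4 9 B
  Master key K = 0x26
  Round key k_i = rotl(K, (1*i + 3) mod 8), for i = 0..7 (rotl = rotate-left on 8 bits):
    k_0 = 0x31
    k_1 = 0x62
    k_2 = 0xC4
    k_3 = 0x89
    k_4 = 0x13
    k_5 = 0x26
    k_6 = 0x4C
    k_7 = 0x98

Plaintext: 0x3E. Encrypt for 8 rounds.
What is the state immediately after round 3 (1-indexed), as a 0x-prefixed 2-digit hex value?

0x27

s_0 = plaintext = 0x3E
s_1 = Round(s_0, k_0) = 0xE8
s_2 = Round(s_1, k_1) = 0x82
s_3 = Round(s_2, k_2) = 0x27
s_4 = Round(s_3, k_3) = 0x7B
s_5 = Round(s_4, k_4) = 0xB9
s_6 = Round(s_5, k_5) = 0x90
s_7 = Round(s_6, k_6) = 0x0E
s_8 = Round(s_7, k_7) = 0xEF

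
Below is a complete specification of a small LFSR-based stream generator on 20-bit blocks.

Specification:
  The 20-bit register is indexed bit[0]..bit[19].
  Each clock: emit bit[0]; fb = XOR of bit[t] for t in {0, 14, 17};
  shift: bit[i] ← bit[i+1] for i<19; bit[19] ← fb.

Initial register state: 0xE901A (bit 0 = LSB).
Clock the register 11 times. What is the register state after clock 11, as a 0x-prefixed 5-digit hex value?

0xE3FD2

reg_0 = 0xE901A
clock 1: out=0, reg = 0xF480D
clock 2: out=1, reg = 0xFA406
clock 3: out=0, reg = 0xFD203
clock 4: out=1, reg = 0xFE901
clock 5: out=1, reg = 0xFF480
clock 6: out=0, reg = 0x7FA40
clock 7: out=0, reg = 0x3FD20
clock 8: out=0, reg = 0x1FE90
clock 9: out=0, reg = 0x8FF48
clock 10: out=0, reg = 0xC7FA4
clock 11: out=0, reg = 0xE3FD2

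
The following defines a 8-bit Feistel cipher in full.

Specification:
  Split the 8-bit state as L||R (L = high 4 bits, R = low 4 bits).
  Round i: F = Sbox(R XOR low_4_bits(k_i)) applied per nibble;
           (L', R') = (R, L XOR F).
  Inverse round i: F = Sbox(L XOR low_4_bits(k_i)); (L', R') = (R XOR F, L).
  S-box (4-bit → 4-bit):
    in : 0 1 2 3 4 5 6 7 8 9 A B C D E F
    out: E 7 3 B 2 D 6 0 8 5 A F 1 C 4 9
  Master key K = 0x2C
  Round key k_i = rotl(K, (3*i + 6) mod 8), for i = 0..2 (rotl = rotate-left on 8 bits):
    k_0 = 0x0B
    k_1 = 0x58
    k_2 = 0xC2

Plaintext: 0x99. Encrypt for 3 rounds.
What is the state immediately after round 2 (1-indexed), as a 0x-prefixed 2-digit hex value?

s_0 = plaintext = 0x99
s_1 = Round(s_0, k_0) = 0x9A
s_2 = Round(s_1, k_1) = 0xAA
s_3 = Round(s_2, k_2) = 0xA2

0xAA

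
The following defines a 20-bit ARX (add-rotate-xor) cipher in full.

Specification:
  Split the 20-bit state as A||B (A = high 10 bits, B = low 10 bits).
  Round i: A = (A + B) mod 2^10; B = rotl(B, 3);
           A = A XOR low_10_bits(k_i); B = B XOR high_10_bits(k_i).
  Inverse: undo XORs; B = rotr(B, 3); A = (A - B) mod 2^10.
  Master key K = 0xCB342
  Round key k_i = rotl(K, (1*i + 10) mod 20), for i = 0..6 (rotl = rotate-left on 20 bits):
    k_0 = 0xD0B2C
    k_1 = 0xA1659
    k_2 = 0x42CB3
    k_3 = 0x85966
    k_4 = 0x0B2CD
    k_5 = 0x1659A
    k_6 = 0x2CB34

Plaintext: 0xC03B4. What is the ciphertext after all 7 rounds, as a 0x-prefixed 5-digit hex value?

0xCF153

s_0 = plaintext = 0xC03B4
s_1 = Round(s_0, k_0) = 0x662E5
s_2 = Round(s_1, k_1) = 0x891A8
s_3 = Round(s_2, k_2) = 0xDFC48
s_4 = Round(s_3, k_3) = 0xA8456
s_5 = Round(s_4, k_4) = 0x0EA9C
s_6 = Round(s_5, k_5) = 0xD30BC
s_7 = Round(s_6, k_6) = 0xCF153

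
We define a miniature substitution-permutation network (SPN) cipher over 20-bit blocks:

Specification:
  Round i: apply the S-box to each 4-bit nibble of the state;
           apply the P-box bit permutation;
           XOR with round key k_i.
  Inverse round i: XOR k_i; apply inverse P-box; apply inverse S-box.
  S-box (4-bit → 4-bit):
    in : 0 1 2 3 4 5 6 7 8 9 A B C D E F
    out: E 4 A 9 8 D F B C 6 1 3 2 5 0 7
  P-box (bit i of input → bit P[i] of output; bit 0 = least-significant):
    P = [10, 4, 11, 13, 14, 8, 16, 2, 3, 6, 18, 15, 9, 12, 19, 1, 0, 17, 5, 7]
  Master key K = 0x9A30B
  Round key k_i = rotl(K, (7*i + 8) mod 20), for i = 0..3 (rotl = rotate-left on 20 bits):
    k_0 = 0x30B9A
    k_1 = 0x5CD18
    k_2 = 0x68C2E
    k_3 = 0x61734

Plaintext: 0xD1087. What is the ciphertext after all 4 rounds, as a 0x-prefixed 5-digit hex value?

0x5B587

s_0 = plaintext = 0xD1087
s_1 = Round(s_0, k_0) = 0xEAFEF
s_2 = Round(s_1, k_1) = 0x1C340
s_3 = Round(s_2, k_2) = 0x63412
s_4 = Round(s_3, k_3) = 0x5B587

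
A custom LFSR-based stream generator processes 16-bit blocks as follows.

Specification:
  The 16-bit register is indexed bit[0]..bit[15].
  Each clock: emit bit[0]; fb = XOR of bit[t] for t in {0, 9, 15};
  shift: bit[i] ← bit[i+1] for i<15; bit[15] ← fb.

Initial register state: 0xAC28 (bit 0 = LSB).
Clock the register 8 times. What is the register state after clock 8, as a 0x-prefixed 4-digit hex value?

reg_0 = 0xAC28
clock 1: out=0, reg = 0xD614
clock 2: out=0, reg = 0x6B0A
clock 3: out=0, reg = 0xB585
clock 4: out=1, reg = 0x5AC2
clock 5: out=0, reg = 0xAD61
clock 6: out=1, reg = 0x56B0
clock 7: out=0, reg = 0xAB58
clock 8: out=0, reg = 0x55AC

0x55AC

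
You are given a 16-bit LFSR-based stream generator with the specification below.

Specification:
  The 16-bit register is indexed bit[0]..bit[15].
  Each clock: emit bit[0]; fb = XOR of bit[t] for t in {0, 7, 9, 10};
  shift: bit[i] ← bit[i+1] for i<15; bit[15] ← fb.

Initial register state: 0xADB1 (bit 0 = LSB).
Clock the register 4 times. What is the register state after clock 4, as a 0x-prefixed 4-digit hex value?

0x7ADB

reg_0 = 0xADB1
clock 1: out=1, reg = 0xD6D8
clock 2: out=0, reg = 0xEB6C
clock 3: out=0, reg = 0xF5B6
clock 4: out=0, reg = 0x7ADB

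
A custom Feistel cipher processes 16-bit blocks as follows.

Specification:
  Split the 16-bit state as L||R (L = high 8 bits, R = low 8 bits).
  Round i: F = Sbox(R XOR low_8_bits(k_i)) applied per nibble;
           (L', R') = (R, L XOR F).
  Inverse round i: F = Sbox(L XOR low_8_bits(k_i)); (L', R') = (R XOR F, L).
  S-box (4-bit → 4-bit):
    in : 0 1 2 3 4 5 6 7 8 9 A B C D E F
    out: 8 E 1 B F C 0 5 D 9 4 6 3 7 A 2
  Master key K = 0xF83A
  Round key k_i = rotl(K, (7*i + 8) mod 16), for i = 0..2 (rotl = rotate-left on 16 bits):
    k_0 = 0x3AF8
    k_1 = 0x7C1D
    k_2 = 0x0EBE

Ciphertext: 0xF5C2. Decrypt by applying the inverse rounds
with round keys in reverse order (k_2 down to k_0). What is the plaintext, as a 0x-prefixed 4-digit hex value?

0xDBEC

s_0 = ciphertext = 0xF5C2
s_1 = InvRound(s_0, k_2) = 0x34F5
s_2 = InvRound(s_1, k_1) = 0xEC34
s_3 = InvRound(s_2, k_0) = 0xDBEC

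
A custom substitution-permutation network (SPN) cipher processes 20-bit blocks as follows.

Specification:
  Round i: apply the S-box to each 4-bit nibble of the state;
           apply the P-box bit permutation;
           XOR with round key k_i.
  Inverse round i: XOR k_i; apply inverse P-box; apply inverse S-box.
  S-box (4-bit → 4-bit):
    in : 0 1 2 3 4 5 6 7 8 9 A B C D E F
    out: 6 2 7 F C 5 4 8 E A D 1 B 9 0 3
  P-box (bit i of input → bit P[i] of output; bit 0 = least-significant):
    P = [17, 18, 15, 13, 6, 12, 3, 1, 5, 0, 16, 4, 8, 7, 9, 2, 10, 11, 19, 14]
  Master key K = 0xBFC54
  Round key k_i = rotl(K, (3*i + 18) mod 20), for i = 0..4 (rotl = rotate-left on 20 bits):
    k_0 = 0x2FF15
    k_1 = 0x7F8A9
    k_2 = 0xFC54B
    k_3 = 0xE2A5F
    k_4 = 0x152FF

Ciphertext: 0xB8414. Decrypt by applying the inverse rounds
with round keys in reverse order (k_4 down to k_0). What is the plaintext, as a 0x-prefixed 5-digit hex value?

s_0 = ciphertext = 0xB8414
s_1 = InvRound(s_0, k_4) = 0xA0F35
s_2 = InvRound(s_1, k_3) = 0xBBBA9
s_3 = InvRound(s_2, k_2) = 0xC0BC9
s_4 = InvRound(s_3, k_1) = 0x455FA
s_5 = InvRound(s_4, k_0) = 0x18FA3

0x18FA3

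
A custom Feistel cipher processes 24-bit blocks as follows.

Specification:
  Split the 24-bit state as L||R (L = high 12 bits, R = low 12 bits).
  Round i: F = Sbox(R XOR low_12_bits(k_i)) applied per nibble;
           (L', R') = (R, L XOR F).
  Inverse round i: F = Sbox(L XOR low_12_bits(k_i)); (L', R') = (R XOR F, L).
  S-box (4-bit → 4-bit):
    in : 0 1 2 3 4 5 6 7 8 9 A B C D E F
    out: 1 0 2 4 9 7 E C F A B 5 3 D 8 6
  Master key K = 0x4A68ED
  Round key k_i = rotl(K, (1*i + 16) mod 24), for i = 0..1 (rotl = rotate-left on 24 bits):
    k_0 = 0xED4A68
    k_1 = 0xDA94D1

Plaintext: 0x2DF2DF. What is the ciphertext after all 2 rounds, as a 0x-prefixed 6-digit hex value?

0xD838AD

s_0 = plaintext = 0x2DF2DF
s_1 = Round(s_0, k_0) = 0x2DFD83
s_2 = Round(s_1, k_1) = 0xD838AD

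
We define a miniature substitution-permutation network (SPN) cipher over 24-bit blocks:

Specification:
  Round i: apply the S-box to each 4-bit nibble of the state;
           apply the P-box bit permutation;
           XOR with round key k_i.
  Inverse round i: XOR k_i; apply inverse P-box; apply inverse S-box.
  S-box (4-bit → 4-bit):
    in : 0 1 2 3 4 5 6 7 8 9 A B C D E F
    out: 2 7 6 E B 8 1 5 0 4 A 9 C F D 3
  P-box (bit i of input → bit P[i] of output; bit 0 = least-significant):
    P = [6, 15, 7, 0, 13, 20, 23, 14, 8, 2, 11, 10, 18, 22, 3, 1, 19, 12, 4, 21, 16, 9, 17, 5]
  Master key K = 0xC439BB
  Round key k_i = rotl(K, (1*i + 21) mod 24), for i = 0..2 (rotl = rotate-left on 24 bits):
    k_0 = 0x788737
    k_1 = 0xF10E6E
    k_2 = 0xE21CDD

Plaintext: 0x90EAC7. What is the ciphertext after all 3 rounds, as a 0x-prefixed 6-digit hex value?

s_0 = plaintext = 0x90EAC7
s_1 = Round(s_0, k_0) = 0xFED3F9
s_2 = Round(s_1, k_1) = 0x8C20F0
s_3 = Round(s_2, k_2) = 0x92BCC1

0x92BCC1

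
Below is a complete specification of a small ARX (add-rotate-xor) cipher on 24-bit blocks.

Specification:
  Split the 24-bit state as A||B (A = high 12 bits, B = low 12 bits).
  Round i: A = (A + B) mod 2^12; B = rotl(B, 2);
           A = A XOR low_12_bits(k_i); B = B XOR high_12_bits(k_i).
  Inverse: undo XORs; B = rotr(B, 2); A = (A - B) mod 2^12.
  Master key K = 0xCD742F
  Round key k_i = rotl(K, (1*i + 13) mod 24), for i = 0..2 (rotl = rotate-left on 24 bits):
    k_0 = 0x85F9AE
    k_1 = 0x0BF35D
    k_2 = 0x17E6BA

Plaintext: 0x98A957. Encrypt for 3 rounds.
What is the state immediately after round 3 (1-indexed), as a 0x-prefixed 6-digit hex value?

0x97F39F

s_0 = plaintext = 0x98A957
s_1 = Round(s_0, k_0) = 0xB4FD01
s_2 = Round(s_1, k_1) = 0xB0D4B8
s_3 = Round(s_2, k_2) = 0x97F39F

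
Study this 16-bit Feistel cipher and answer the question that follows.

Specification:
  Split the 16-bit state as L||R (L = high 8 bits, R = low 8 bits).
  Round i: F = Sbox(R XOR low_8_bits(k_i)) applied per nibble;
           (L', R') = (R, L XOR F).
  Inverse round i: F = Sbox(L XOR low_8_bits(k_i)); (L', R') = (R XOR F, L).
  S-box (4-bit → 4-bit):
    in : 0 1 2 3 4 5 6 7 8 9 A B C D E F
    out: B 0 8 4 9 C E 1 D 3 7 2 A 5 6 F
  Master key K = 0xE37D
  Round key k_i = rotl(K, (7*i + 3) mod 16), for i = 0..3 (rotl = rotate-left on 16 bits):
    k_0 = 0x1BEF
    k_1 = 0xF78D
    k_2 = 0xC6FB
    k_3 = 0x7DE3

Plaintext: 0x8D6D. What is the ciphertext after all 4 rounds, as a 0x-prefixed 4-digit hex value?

s_0 = plaintext = 0x8D6D
s_1 = Round(s_0, k_0) = 0x6D55
s_2 = Round(s_1, k_1) = 0x5530
s_3 = Round(s_2, k_2) = 0x30F7
s_4 = Round(s_3, k_3) = 0xF739

0xF739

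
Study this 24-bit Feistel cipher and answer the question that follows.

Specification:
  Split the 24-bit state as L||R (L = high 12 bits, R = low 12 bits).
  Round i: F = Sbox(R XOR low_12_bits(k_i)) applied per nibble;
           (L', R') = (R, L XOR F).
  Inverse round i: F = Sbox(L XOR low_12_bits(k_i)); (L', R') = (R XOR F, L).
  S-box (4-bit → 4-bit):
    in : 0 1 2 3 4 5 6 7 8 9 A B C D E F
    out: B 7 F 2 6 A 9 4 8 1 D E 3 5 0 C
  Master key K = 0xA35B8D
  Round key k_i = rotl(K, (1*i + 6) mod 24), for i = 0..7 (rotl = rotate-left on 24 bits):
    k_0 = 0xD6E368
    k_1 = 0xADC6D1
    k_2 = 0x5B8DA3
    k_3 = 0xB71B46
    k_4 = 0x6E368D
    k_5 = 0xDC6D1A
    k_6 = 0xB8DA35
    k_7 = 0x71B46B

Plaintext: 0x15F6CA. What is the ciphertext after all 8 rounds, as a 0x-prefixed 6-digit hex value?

s_0 = plaintext = 0x15F6CA
s_1 = Round(s_0, k_0) = 0x6CAB80
s_2 = Round(s_1, k_1) = 0xB8036D
s_3 = Round(s_2, k_2) = 0x36DBB0
s_4 = Round(s_3, k_3) = 0xBB08A4
s_5 = Round(s_4, k_4) = 0x8A4B41
s_6 = Round(s_5, k_5) = 0xB4110A
s_7 = Round(s_6, k_6) = 0x10A56D
s_8 = Round(s_7, k_7) = 0x56D6B3

0x56D6B3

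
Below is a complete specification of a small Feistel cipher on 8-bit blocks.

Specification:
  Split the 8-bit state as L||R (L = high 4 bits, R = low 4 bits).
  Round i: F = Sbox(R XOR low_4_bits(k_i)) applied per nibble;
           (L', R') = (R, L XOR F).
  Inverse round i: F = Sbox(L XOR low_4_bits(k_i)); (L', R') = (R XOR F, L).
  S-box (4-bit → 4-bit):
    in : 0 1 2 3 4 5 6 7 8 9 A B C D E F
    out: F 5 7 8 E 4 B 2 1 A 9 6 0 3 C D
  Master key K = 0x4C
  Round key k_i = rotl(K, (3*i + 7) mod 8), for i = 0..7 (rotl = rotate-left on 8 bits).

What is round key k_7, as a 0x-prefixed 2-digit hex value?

K = 0x4C
k_0 = rotl(K, (3*0+7) mod 8) = rotl(K, 7) = 0x26
k_1 = rotl(K, (3*1+7) mod 8) = rotl(K, 2) = 0x31
k_2 = rotl(K, (3*2+7) mod 8) = rotl(K, 5) = 0x89
k_3 = rotl(K, (3*3+7) mod 8) = rotl(K, 0) = 0x4C
k_4 = rotl(K, (3*4+7) mod 8) = rotl(K, 3) = 0x62
k_5 = rotl(K, (3*5+7) mod 8) = rotl(K, 6) = 0x13
k_6 = rotl(K, (3*6+7) mod 8) = rotl(K, 1) = 0x98
k_7 = rotl(K, (3*7+7) mod 8) = rotl(K, 4) = 0xC4

0xC4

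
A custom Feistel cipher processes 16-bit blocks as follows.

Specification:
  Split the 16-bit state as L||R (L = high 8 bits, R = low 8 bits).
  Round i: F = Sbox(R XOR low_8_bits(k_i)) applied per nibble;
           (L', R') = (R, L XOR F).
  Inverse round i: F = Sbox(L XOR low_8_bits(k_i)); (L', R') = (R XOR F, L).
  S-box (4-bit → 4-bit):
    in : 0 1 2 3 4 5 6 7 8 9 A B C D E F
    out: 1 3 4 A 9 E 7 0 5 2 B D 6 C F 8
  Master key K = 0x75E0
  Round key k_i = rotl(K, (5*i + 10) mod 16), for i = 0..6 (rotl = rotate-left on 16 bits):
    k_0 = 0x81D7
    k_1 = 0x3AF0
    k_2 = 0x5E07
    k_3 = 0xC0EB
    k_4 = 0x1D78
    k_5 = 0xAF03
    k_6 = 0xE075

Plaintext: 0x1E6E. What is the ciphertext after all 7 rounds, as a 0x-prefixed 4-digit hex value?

s_0 = plaintext = 0x1E6E
s_1 = Round(s_0, k_0) = 0x6ECC
s_2 = Round(s_1, k_1) = 0xCCC8
s_3 = Round(s_2, k_2) = 0xC8A4
s_4 = Round(s_3, k_3) = 0xA450
s_5 = Round(s_4, k_4) = 0x50E1
s_6 = Round(s_5, k_5) = 0xE1A4
s_7 = Round(s_6, k_6) = 0xA422

0xA422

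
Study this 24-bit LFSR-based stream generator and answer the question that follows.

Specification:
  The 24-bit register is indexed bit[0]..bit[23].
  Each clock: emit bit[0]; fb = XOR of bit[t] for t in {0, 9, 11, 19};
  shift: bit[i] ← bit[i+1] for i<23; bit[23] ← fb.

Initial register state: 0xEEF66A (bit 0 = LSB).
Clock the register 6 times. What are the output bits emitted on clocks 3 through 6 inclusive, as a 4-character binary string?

reg_0 = 0xEEF66A
clock 1: out=0, reg = 0x777B35
clock 2: out=1, reg = 0xBBBD9A
clock 3: out=0, reg = 0x5DDECD
clock 4: out=1, reg = 0x2EEF66
clock 5: out=0, reg = 0x9777B3
clock 6: out=1, reg = 0x4BBBD9

0101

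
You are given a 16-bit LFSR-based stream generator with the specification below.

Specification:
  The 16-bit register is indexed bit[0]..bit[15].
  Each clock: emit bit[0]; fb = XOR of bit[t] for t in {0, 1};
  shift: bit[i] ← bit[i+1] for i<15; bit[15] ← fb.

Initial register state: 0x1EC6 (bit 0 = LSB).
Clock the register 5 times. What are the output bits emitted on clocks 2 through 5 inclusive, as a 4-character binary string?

1100

reg_0 = 0x1EC6
clock 1: out=0, reg = 0x8F63
clock 2: out=1, reg = 0x47B1
clock 3: out=1, reg = 0xA3D8
clock 4: out=0, reg = 0x51EC
clock 5: out=0, reg = 0x28F6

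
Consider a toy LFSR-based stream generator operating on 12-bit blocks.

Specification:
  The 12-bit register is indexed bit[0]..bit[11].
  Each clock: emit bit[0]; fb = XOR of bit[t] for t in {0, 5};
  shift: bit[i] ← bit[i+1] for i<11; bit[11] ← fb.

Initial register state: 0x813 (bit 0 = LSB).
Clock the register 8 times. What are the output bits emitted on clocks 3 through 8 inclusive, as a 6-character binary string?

reg_0 = 0x813
clock 1: out=1, reg = 0xC09
clock 2: out=1, reg = 0xE04
clock 3: out=0, reg = 0x702
clock 4: out=0, reg = 0x381
clock 5: out=1, reg = 0x9C0
clock 6: out=0, reg = 0x4E0
clock 7: out=0, reg = 0xA70
clock 8: out=0, reg = 0xD38

001000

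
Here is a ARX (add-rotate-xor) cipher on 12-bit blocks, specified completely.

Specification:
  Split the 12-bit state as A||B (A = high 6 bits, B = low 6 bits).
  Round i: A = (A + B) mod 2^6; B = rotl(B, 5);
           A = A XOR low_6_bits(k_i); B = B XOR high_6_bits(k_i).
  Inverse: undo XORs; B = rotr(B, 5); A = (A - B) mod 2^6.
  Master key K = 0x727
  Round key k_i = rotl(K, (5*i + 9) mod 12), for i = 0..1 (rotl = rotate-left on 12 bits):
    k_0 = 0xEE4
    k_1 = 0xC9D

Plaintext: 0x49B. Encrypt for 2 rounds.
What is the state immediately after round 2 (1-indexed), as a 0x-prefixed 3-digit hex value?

0x0B9

s_0 = plaintext = 0x49B
s_1 = Round(s_0, k_0) = 0x256
s_2 = Round(s_1, k_1) = 0x0B9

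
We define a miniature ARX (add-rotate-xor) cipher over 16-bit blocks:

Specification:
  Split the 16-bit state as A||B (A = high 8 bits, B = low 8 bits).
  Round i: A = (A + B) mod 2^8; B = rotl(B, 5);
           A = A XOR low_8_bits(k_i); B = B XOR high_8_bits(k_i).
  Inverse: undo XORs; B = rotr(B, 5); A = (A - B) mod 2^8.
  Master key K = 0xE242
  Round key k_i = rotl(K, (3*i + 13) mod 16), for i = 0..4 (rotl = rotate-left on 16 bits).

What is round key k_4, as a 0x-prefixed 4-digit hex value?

K = 0xE242
k_0 = rotl(K, (3*0+13) mod 16) = rotl(K, 13) = 0x5C48
k_1 = rotl(K, (3*1+13) mod 16) = rotl(K, 0) = 0xE242
k_2 = rotl(K, (3*2+13) mod 16) = rotl(K, 3) = 0x1217
k_3 = rotl(K, (3*3+13) mod 16) = rotl(K, 6) = 0x90B8
k_4 = rotl(K, (3*4+13) mod 16) = rotl(K, 9) = 0x85C4

0x85C4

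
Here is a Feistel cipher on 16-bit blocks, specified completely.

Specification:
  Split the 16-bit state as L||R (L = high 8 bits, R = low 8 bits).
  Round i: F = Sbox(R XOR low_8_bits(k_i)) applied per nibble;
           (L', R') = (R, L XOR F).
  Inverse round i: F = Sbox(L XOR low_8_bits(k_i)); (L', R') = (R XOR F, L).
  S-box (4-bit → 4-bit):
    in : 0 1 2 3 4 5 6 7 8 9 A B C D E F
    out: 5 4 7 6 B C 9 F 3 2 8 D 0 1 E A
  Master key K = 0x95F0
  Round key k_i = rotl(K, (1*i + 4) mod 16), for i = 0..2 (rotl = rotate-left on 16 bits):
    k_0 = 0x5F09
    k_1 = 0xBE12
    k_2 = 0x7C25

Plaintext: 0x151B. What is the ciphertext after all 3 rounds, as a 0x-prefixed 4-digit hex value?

0xAE6F

s_0 = plaintext = 0x151B
s_1 = Round(s_0, k_0) = 0x1B52
s_2 = Round(s_1, k_1) = 0x52AE
s_3 = Round(s_2, k_2) = 0xAE6F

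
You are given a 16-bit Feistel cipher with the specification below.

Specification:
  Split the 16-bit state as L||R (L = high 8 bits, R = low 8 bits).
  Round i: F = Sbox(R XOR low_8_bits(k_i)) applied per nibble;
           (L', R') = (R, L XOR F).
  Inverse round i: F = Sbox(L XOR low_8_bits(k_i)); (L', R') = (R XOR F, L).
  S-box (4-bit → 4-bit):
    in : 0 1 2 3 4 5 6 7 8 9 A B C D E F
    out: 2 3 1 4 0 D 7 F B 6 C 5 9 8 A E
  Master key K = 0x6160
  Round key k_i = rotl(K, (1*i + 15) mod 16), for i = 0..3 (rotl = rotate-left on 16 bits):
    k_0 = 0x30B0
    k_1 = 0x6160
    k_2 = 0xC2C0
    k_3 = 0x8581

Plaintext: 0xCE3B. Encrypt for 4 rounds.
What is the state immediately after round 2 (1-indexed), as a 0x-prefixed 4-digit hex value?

0x7B0E

s_0 = plaintext = 0xCE3B
s_1 = Round(s_0, k_0) = 0x3B7B
s_2 = Round(s_1, k_1) = 0x7B0E
s_3 = Round(s_2, k_2) = 0x0EE1
s_4 = Round(s_3, k_3) = 0xE17C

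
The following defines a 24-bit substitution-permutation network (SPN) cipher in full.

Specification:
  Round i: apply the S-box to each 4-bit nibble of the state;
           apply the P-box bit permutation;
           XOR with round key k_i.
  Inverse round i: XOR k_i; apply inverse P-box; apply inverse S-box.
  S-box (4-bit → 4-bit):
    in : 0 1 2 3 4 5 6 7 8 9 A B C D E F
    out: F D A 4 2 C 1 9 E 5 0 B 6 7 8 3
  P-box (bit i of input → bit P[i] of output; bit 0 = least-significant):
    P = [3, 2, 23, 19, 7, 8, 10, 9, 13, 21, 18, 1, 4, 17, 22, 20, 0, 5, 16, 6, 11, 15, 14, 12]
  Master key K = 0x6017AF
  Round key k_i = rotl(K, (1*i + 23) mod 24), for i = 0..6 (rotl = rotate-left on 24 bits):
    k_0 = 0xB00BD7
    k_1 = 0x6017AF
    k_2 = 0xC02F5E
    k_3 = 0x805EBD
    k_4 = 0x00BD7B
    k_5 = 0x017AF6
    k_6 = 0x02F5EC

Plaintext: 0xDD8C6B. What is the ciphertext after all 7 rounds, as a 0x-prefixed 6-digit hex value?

s_0 = plaintext = 0xDD8C6B
s_1 = Round(s_0, k_0) = 0xCFC37A
s_2 = Round(s_1, k_1) = 0x26D50E
s_3 = Round(s_2, k_2) = 0x8EB8CD
s_4 = Round(s_3, k_3) = 0x368BE3
s_5 = Round(s_4, k_4) = 0xF2DF78
s_6 = Round(s_5, k_5) = 0xEBD002
s_7 = Round(s_6, k_6) = 0x6CC21B

0x6CC21B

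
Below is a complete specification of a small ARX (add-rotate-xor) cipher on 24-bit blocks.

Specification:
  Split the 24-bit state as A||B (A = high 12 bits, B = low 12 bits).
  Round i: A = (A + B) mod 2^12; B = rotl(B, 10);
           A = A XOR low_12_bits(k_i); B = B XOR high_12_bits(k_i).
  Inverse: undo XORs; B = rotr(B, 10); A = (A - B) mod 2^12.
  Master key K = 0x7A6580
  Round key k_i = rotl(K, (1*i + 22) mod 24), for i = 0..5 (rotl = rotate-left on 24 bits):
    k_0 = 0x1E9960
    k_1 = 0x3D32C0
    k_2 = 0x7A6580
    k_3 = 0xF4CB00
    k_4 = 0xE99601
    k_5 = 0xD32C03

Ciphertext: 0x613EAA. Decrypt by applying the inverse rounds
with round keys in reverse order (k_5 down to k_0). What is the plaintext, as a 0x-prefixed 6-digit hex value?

s_0 = ciphertext = 0x613EAA
s_1 = InvRound(s_0, k_5) = 0xBB0E60
s_2 = InvRound(s_1, k_4) = 0x9CD3E4
s_3 = InvRound(s_2, k_3) = 0x02A2A3
s_4 = InvRound(s_3, k_2) = 0x195415
s_5 = InvRound(s_4, k_1) = 0x43CF19
s_6 = InvRound(s_5, k_0) = 0x199BC3

0x199BC3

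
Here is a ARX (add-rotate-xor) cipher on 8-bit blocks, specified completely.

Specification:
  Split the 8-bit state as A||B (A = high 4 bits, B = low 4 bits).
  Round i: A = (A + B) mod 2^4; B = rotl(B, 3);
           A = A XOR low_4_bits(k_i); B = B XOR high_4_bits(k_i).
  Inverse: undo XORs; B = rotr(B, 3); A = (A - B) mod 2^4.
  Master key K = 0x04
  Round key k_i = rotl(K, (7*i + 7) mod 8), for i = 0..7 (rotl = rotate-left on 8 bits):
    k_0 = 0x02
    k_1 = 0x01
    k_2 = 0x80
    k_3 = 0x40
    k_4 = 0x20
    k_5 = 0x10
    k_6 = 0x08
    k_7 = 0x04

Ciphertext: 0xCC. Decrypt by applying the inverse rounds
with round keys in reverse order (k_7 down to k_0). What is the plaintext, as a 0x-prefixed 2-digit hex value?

0xDC

s_0 = ciphertext = 0xCC
s_1 = InvRound(s_0, k_7) = 0xF9
s_2 = InvRound(s_1, k_6) = 0x43
s_3 = InvRound(s_2, k_5) = 0x04
s_4 = InvRound(s_3, k_4) = 0x4C
s_5 = InvRound(s_4, k_3) = 0x31
s_6 = InvRound(s_5, k_2) = 0x03
s_7 = InvRound(s_6, k_1) = 0xB6
s_8 = InvRound(s_7, k_0) = 0xDC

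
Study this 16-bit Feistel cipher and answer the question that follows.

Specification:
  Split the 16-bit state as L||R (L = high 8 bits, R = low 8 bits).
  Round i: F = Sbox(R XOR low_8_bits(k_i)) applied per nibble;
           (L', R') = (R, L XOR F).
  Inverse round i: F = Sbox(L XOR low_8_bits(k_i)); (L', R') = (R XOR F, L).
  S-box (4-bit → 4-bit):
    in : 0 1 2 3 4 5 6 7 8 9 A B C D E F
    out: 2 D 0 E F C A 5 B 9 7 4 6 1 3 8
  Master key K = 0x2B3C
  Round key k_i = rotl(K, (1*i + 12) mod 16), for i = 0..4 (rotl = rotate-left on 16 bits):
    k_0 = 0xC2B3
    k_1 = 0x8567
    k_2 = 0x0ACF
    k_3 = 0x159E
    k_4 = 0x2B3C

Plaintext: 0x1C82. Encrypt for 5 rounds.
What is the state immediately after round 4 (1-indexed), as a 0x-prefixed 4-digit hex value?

s_0 = plaintext = 0x1C82
s_1 = Round(s_0, k_0) = 0x82F1
s_2 = Round(s_1, k_1) = 0xF118
s_3 = Round(s_2, k_2) = 0x18E4
s_4 = Round(s_3, k_3) = 0xE44F
s_5 = Round(s_4, k_4) = 0x4FBA

0xE44F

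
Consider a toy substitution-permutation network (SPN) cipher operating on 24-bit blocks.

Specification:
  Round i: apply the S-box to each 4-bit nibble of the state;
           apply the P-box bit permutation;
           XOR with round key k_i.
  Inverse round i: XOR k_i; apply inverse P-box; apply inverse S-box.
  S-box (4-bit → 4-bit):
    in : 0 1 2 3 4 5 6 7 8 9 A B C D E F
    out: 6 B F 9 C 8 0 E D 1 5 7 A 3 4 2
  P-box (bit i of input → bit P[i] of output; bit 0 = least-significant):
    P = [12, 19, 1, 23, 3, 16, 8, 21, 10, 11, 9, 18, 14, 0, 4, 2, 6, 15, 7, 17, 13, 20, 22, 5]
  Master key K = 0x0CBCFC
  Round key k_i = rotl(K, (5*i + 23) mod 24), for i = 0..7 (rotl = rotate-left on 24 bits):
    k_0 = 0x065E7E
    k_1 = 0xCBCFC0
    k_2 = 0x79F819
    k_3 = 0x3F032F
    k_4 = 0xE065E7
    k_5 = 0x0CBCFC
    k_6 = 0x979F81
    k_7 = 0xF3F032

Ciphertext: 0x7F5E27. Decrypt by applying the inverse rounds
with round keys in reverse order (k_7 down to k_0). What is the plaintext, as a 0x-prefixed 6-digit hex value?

0x5DDC24

s_0 = ciphertext = 0x7F5E27
s_1 = InvRound(s_0, k_7) = 0x9F726C
s_2 = InvRound(s_1, k_6) = 0x3B1DAF
s_3 = InvRound(s_2, k_5) = 0xD1057E
s_4 = InvRound(s_3, k_4) = 0xDEB616
s_5 = InvRound(s_4, k_3) = 0x8F0923
s_6 = InvRound(s_5, k_2) = 0x2CA588
s_7 = InvRound(s_6, k_1) = 0xA39715
s_8 = InvRound(s_7, k_0) = 0x5DDC24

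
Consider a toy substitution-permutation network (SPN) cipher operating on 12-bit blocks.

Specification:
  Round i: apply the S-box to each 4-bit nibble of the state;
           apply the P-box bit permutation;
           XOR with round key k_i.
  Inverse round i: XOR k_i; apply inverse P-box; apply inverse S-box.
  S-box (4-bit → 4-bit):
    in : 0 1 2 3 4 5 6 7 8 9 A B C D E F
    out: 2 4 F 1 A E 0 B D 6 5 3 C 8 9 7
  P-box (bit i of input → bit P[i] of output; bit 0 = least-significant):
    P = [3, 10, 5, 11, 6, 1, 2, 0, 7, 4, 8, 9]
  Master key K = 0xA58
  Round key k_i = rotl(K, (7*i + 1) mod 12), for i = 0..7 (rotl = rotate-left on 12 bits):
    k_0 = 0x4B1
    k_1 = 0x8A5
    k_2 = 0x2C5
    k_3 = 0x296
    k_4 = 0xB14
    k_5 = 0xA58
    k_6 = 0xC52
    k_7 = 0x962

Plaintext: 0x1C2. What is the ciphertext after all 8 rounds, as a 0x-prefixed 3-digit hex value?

s_0 = plaintext = 0x1C2
s_1 = Round(s_0, k_0) = 0x99C
s_2 = Round(s_1, k_1) = 0x193
s_3 = Round(s_2, k_2) = 0x3CB
s_4 = Round(s_3, k_3) = 0x61B
s_5 = Round(s_4, k_4) = 0xF18
s_6 = Round(s_5, k_5) = 0x3E4
s_7 = Round(s_6, k_6) = 0x093
s_8 = Round(s_7, k_7) = 0x97C

0x97C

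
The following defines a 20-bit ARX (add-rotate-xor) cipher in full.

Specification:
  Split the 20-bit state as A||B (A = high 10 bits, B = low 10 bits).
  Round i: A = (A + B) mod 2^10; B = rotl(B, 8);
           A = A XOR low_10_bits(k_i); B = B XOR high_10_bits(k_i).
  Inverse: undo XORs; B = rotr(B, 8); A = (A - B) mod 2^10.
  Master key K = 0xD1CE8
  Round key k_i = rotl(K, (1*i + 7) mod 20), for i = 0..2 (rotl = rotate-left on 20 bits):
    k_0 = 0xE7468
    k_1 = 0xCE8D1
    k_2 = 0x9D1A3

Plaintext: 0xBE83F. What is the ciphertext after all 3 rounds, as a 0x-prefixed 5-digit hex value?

s_0 = plaintext = 0xBE83F
s_1 = Round(s_0, k_0) = 0xD4492
s_2 = Round(s_1, k_1) = 0xCC91E
s_3 = Round(s_2, k_2) = 0x7CC33

0x7CC33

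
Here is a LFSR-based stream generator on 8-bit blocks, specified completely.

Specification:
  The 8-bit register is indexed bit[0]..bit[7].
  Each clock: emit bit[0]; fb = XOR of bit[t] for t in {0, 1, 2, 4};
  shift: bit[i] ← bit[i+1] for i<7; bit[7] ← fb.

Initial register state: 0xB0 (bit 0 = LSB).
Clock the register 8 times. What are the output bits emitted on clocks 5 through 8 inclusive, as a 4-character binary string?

1101

reg_0 = 0xB0
clock 1: out=0, reg = 0xD8
clock 2: out=0, reg = 0xEC
clock 3: out=0, reg = 0xF6
clock 4: out=0, reg = 0xFB
clock 5: out=1, reg = 0xFD
clock 6: out=1, reg = 0xFE
clock 7: out=0, reg = 0xFF
clock 8: out=1, reg = 0x7F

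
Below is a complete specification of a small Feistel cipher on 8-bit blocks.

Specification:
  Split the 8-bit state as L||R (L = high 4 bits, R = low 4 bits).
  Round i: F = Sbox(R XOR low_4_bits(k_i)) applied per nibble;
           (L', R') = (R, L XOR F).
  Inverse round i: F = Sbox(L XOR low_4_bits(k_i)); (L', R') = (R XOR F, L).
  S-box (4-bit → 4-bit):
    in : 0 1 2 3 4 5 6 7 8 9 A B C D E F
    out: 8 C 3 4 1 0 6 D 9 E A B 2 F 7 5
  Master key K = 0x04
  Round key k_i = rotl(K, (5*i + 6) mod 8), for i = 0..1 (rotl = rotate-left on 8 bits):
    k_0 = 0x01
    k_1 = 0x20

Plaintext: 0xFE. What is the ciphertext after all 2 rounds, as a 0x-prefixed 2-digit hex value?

0xA4

s_0 = plaintext = 0xFE
s_1 = Round(s_0, k_0) = 0xEA
s_2 = Round(s_1, k_1) = 0xA4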